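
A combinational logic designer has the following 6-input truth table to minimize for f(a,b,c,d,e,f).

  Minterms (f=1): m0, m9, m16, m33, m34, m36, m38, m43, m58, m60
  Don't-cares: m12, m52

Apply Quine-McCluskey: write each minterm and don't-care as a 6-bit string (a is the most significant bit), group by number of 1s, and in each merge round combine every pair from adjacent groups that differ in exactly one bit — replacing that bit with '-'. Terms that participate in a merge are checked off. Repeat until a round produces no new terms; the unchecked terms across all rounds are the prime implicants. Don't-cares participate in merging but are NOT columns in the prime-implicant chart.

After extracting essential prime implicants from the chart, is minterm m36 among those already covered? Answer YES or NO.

[col 0] 000000*, 001001, 001100, 010000*, 100001, 100010*, 100100*, 100110*, 101011, 110100*, 111010, 111100*
[col 1] 0-0000, 1-0100, 100-10, 1001-0, 11-100
Prime implicants: 0-0000, 001001, 001100, 1-0100, 100-10, 100001, 1001-0, 101011, 11-100, 111010
PI chart (minterm → PIs covering it):
  0 | 0-0000  (sole → essential)
  9 | 001001  (sole → essential)
  16 | 0-0000  (sole → essential)
  33 | 100001  (sole → essential)
  34 | 100-10  (sole → essential)
  36 | 1-0100,1001-0
  38 | 100-10,1001-0
  43 | 101011  (sole → essential)
  58 | 111010  (sole → essential)
  60 | 11-100  (sole → essential)
Essential prime implicants: 0-0000, 001001, 100-10, 100001, 101011, 11-100, 111010

NO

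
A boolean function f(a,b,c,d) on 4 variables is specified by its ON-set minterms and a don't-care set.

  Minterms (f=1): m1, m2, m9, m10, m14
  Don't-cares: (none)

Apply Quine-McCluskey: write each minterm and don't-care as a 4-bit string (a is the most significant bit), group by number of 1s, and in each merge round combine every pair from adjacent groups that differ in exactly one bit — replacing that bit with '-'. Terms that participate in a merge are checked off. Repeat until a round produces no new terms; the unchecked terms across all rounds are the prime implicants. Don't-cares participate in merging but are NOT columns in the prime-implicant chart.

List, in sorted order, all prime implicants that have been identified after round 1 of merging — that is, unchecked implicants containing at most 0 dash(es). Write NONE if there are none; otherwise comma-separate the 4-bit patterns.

[col 0] 0001*, 0010*, 1001*, 1010*, 1110*
[col 1] -001, -010, 1-10
Prime implicants: -001, -010, 1-10

NONE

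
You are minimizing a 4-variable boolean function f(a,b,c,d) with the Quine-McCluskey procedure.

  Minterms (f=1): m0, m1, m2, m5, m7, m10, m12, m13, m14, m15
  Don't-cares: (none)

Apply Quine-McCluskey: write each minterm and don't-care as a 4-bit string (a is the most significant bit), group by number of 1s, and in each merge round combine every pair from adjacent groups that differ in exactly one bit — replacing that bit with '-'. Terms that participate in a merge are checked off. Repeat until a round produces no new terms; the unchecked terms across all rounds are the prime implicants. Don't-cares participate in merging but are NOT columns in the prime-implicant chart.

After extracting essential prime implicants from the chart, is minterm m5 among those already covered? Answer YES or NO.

size-2^0 implicants → 0000(✓)  0001(✓)  0010(✓)  0101(✓)  0111(✓)  1010(✓)  1100(✓)  1101(✓)  1110(✓)  1111(✓)
size-2^1 implicants → -010  -101(✓)  -111(✓)  0-01  00-0  000-  01-1(✓)  1-10  11-0(✓)  11-1(✓)  110-(✓)  111-(✓)
size-2^2 implicants → -1-1  11--
Unchecked terms (primes): -010, -1-1, 0-01, 00-0, 000-, 1-10, 11--
Minterm coverage:
  m0 ⊆ 00-0,000-
  m1 ⊆ 0-01,000-
  m2 ⊆ -010,00-0
  m5 ⊆ -1-1,0-01
  m7 ⊆ -1-1 [E]
  m10 ⊆ -010,1-10
  m12 ⊆ 11-- [E]
  m13 ⊆ -1-1,11--
  m14 ⊆ 1-10,11--
  m15 ⊆ -1-1,11--
E = {-1-1, 11--}

YES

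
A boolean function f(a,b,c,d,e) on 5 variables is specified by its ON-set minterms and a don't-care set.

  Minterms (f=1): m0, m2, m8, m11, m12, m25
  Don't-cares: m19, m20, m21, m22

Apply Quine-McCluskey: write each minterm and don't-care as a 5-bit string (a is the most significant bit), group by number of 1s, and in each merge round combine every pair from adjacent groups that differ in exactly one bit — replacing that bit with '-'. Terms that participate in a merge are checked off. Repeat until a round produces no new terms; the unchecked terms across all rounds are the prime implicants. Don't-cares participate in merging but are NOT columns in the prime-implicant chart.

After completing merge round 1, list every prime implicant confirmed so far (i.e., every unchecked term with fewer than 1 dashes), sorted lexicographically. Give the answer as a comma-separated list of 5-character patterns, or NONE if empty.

[col 0] 00000*, 00010*, 01000*, 01011, 01100*, 10011, 10100*, 10101*, 10110*, 11001
[col 1] 0-000, 000-0, 01-00, 101-0, 1010-
Prime implicants: 0-000, 000-0, 01-00, 01011, 10011, 101-0, 1010-, 11001

01011, 10011, 11001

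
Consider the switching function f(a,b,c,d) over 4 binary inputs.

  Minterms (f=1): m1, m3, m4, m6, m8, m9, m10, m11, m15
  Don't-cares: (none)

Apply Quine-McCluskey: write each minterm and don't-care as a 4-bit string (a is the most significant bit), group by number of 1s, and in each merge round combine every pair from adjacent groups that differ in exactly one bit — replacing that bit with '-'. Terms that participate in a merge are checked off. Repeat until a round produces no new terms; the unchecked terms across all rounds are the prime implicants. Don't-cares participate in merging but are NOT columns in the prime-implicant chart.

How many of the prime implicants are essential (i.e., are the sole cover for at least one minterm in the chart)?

size-2^0 implicants → 0001(✓)  0011(✓)  0100(✓)  0110(✓)  1000(✓)  1001(✓)  1010(✓)  1011(✓)  1111(✓)
size-2^1 implicants → -001(✓)  -011(✓)  00-1(✓)  01-0  1-11  10-0(✓)  10-1(✓)  100-(✓)  101-(✓)
size-2^2 implicants → -0-1  10--
Unchecked terms (primes): -0-1, 01-0, 1-11, 10--
Minterm coverage:
  m1 ⊆ -0-1 [E]
  m3 ⊆ -0-1 [E]
  m4 ⊆ 01-0 [E]
  m6 ⊆ 01-0 [E]
  m8 ⊆ 10-- [E]
  m9 ⊆ -0-1,10--
  m10 ⊆ 10-- [E]
  m11 ⊆ -0-1,1-11,10--
  m15 ⊆ 1-11 [E]
E = {-0-1, 01-0, 1-11, 10--}

4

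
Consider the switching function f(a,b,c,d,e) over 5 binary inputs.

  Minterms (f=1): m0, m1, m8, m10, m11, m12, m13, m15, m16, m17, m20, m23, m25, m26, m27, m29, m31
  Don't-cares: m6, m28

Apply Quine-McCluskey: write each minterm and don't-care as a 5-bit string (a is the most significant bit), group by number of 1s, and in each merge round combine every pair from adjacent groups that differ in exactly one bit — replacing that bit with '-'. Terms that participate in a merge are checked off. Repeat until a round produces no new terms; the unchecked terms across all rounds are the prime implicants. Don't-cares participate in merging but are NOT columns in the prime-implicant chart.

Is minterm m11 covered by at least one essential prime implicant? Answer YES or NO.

YES

Round 0: 00000✓ 00001✓ 00110 01000✓ 01010✓ 01011✓ 01100✓ 01101✓ 01111✓ 10000✓ 10001✓ 10100✓ 10111✓ 11001✓ 11010✓ 11011✓ 11100✓ 11101✓ 11111✓
Round 1: -0000✓ -0001✓ -1010✓ -1011✓ -1100✓ -1101✓ -1111✓ 0-000 0000-✓ 01-00 01-11✓ 010-0 0101-✓ 011-1✓ 0110-✓ 1-001 1-100 1-111 10-00 1000-✓ 11-01✓ 11-11✓ 110-1✓ 1101-✓ 111-1✓ 1110-✓
Round 2: -000- -1-11 -101- -11-1 -110- 11--1
PIs = {-000-, -1-11, -101-, -11-1, -110-, 0-000, 00110, 01-00, 010-0, 1-001, 1-100, 1-111, 10-00, 11--1}
Coverage chart:
  m0: -000-,0-000
  m1: -000- ←essential
  m8: 0-000,01-00,010-0
  m10: -101-,010-0
  m11: -1-11,-101-
  m12: -110-,01-00
  m13: -11-1,-110-
  m15: -1-11,-11-1
  m16: -000-,10-00
  m17: -000-,1-001
  m20: 1-100,10-00
  m23: 1-111 ←essential
  m25: 1-001,11--1
  m26: -101- ←essential
  m27: -1-11,-101-,11--1
  m29: -11-1,-110-,11--1
  m31: -1-11,-11-1,1-111,11--1
Essential: -000-, -101-, 1-111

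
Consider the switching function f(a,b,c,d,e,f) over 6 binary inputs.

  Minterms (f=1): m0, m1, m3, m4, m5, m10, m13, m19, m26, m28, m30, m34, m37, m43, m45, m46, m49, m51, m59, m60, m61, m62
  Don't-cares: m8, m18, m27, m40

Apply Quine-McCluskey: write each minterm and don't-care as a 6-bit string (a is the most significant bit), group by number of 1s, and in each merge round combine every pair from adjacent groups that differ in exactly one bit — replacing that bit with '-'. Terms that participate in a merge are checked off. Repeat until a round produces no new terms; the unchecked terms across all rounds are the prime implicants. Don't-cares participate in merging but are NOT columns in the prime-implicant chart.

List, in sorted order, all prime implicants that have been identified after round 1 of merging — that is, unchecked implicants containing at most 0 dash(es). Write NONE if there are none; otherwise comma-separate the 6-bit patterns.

100010

size-2^0 implicants → 000000(✓)  000001(✓)  000011(✓)  000100(✓)  000101(✓)  001000(✓)  001010(✓)  001101(✓)  010010(✓)  010011(✓)  011010(✓)  011011(✓)  011100(✓)  011110(✓)  100010  100101(✓)  101000(✓)  101011(✓)  101101(✓)  101110(✓)  110001(✓)  110011(✓)  111011(✓)  111100(✓)  111101(✓)  111110(✓)
size-2^1 implicants → -00101(✓)  -01000  -01101(✓)  -10011(✓)  -11011(✓)  -11100(✓)  -11110(✓)  0-0011  0-1010  00-000  00-101(✓)  000-00(✓)  000-01(✓)  0000-1  00000-(✓)  00010-(✓)  0010-0  01-010(✓)  01-011(✓)  01001-(✓)  011-10  01101-(✓)  0111-0(✓)  1-1011  1-1101  1-1110  10-101(✓)  11-011(✓)  1100-1  1111-0(✓)  11110-
size-2^2 implicants → -0-101  -1-011  -111-0  000-0-  01-01-
Unchecked terms (primes): -0-101, -01000, -1-011, -111-0, 0-0011, 0-1010, 00-000, 000-0-, 0000-1, 0010-0, 01-01-, 011-10, 1-1011, 1-1101, 1-1110, 100010, 1100-1, 11110-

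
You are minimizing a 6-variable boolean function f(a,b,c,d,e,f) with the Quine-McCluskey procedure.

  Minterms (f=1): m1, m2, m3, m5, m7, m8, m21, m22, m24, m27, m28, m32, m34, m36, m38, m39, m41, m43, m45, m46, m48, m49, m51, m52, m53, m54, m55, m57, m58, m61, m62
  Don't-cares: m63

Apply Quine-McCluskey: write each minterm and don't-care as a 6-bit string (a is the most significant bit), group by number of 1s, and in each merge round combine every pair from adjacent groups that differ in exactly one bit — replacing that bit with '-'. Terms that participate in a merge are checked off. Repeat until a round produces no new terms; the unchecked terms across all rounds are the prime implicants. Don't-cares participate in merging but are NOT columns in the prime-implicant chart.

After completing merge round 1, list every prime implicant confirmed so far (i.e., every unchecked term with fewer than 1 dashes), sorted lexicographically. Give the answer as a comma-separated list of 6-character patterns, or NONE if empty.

011011

size-2^0 implicants → 000001(✓)  000010(✓)  000011(✓)  000101(✓)  000111(✓)  001000(✓)  010101(✓)  010110(✓)  011000(✓)  011011  011100(✓)  100000(✓)  100010(✓)  100100(✓)  100110(✓)  100111(✓)  101001(✓)  101011(✓)  101101(✓)  101110(✓)  110000(✓)  110001(✓)  110011(✓)  110100(✓)  110101(✓)  110110(✓)  110111(✓)  111001(✓)  111010(✓)  111101(✓)  111110(✓)  111111(✓)
size-2^1 implicants → -00010  -00111  -10101  -10110  0-0101  0-1000  000-01(✓)  000-11(✓)  0000-1(✓)  00001-  0001-1(✓)  011-00  1-0000(✓)  1-0100(✓)  1-0110(✓)  1-0111(✓)  1-1001(✓)  1-1101(✓)  1-1110(✓)  10-110(✓)  100-00(✓)  100-10(✓)  1000-0(✓)  1001-0(✓)  10011-(✓)  101-01(✓)  1010-1  11-001(✓)  11-101(✓)  11-110(✓)  11-111(✓)  110-00(✓)  110-01(✓)  110-11(✓)  1100-1(✓)  11000-(✓)  1101-0(✓)  1101-1(✓)  11010-(✓)  11011-(✓)  111-01(✓)  111-10  1111-1(✓)  11111-(✓)
size-2^2 implicants → 000--1  1--110  1-0-00  1-01-0  1-011-  1-1-01  100--0  11--01  11-1-1  11-11-  110--1  110-0-  1101--
Unchecked terms (primes): -00010, -00111, -10101, -10110, 0-0101, 0-1000, 000--1, 00001-, 011-00, 011011, 1--110, 1-0-00, 1-01-0, 1-011-, 1-1-01, 100--0, 1010-1, 11--01, 11-1-1, 11-11-, 110--1, 110-0-, 1101--, 111-10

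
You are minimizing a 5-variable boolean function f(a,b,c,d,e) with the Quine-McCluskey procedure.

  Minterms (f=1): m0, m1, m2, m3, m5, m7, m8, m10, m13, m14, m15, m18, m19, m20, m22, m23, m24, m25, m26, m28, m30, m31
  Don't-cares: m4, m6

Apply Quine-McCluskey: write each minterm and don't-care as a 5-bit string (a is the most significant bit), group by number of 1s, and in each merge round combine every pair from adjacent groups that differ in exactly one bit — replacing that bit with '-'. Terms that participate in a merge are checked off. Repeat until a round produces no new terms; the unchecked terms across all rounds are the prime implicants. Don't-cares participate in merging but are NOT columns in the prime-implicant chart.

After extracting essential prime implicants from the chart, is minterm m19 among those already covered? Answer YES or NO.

[col 0] 00000*, 00001*, 00010*, 00011*, 00100*, 00101*, 00110*, 00111*, 01000*, 01010*, 01101*, 01110*, 01111*, 10010*, 10011*, 10100*, 10110*, 10111*, 11000*, 11001*, 11010*, 11100*, 11110*, 11111*
[col 1] -0010*, -0011*, -0100*, -0110*, -0111*, -1000*, -1010*, -1110*, -1111*, 0-000*, 0-010*, 0-101*, 0-110*, 0-111*, 00-00*, 00-01*, 00-10*, 00-11*, 000-0*, 000-1*, 0000-*, 0001-*, 001-0*, 001-1*, 0010-*, 0011-*, 01-10*, 010-0*, 011-1*, 0111-*, 1-010*, 1-100*, 1-110*, 1-111*, 10-10*, 10-11*, 1001-*, 101-0*, 1011-*, 11-00*, 11-10*, 110-0*, 1100-, 111-0*, 1111-*
[col 2] --010*, --110*, --111*, -0-10*, -0-11*, -001-*, -01-0, -011-*, -1-10*, -10-0, -111-*, 0--10*, 0-0-0, 0-1-1, 0-11-*, 00--0*, 00--1*, 00-0-*, 00-1-*, 000--*, 001--*, 1--10*, 1-1-0, 1-11-*, 10-1-*, 11--0
[col 3] ---10, --11-, -0-1-, 00---
Prime implicants: ---10, --11-, -0-1-, -01-0, -10-0, 0-0-0, 0-1-1, 00---, 1-1-0, 11--0, 1100-
PI chart (minterm → PIs covering it):
  0 | 0-0-0,00---
  1 | 00---  (sole → essential)
  2 | ---10,-0-1-,0-0-0,00---
  3 | -0-1-,00---
  5 | 0-1-1,00---
  7 | --11-,-0-1-,0-1-1,00---
  8 | -10-0,0-0-0
  10 | ---10,-10-0,0-0-0
  13 | 0-1-1  (sole → essential)
  14 | ---10,--11-
  15 | --11-,0-1-1
  18 | ---10,-0-1-
  19 | -0-1-  (sole → essential)
  20 | -01-0,1-1-0
  22 | ---10,--11-,-0-1-,-01-0,1-1-0
  23 | --11-,-0-1-
  24 | -10-0,11--0,1100-
  25 | 1100-  (sole → essential)
  26 | ---10,-10-0,11--0
  28 | 1-1-0,11--0
  30 | ---10,--11-,1-1-0,11--0
  31 | --11-  (sole → essential)
Essential prime implicants: --11-, -0-1-, 0-1-1, 00---, 1100-

YES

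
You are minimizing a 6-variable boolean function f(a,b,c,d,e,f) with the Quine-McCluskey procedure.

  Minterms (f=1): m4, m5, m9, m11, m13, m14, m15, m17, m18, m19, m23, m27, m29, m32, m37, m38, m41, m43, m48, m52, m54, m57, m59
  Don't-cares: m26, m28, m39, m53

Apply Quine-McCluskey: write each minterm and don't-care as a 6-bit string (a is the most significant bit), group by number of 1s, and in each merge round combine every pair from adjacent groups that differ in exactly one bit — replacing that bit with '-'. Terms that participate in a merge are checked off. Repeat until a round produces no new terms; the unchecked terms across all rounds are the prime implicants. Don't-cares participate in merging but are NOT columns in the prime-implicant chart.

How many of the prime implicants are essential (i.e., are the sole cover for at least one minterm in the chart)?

7

size-2^0 implicants → 000100(✓)  000101(✓)  001001(✓)  001011(✓)  001101(✓)  001110(✓)  001111(✓)  010001(✓)  010010(✓)  010011(✓)  010111(✓)  011010(✓)  011011(✓)  011100(✓)  011101(✓)  100000(✓)  100101(✓)  100110(✓)  100111(✓)  101001(✓)  101011(✓)  110000(✓)  110100(✓)  110101(✓)  110110(✓)  111001(✓)  111011(✓)
size-2^1 implicants → -00101  -01001(✓)  -01011(✓)  -11011(✓)  0-1011(✓)  0-1101  00-101  00010-  001-01(✓)  001-11(✓)  0010-1(✓)  0011-1(✓)  00111-  01-010(✓)  01-011(✓)  010-11  0100-1  01001-(✓)  01101-(✓)  01110-  1-0000  1-0101  1-0110  1-1001(✓)  1-1011(✓)  1001-1  10011-  1010-1(✓)  110-00  1101-0  11010-  1110-1(✓)
size-2^2 implicants → --1011  -010-1  001--1  01-01-  1-10-1
Unchecked terms (primes): --1011, -00101, -010-1, 0-1101, 00-101, 00010-, 001--1, 00111-, 01-01-, 010-11, 0100-1, 01110-, 1-0000, 1-0101, 1-0110, 1-10-1, 1001-1, 10011-, 110-00, 1101-0, 11010-
Minterm coverage:
  m4 ⊆ 00010- [E]
  m5 ⊆ -00101,00-101,00010-
  m9 ⊆ -010-1,001--1
  m11 ⊆ --1011,-010-1,001--1
  m13 ⊆ 0-1101,00-101,001--1
  m14 ⊆ 00111- [E]
  m15 ⊆ 001--1,00111-
  m17 ⊆ 0100-1 [E]
  m18 ⊆ 01-01- [E]
  m19 ⊆ 01-01-,010-11,0100-1
  m23 ⊆ 010-11 [E]
  m27 ⊆ --1011,01-01-
  m29 ⊆ 0-1101,01110-
  m32 ⊆ 1-0000 [E]
  m37 ⊆ -00101,1-0101,1001-1
  m38 ⊆ 1-0110,10011-
  m41 ⊆ -010-1,1-10-1
  m43 ⊆ --1011,-010-1,1-10-1
  m48 ⊆ 1-0000,110-00
  m52 ⊆ 110-00,1101-0,11010-
  m54 ⊆ 1-0110,1101-0
  m57 ⊆ 1-10-1 [E]
  m59 ⊆ --1011,1-10-1
E = {00010-, 00111-, 01-01-, 010-11, 0100-1, 1-0000, 1-10-1}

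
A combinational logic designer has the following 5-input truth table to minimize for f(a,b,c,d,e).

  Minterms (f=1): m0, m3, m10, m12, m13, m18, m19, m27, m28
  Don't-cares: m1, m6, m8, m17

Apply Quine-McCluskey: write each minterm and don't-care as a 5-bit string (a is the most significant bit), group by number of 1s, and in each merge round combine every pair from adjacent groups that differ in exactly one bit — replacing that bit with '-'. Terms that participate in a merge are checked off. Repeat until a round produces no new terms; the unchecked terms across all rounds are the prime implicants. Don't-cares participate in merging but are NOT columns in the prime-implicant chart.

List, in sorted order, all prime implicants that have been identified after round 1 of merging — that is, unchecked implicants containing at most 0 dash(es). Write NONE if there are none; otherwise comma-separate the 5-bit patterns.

00110

Round 0: 00000✓ 00001✓ 00011✓ 00110 01000✓ 01010✓ 01100✓ 01101✓ 10001✓ 10010✓ 10011✓ 11011✓ 11100✓
Round 1: -0001✓ -0011✓ -1100 0-000 000-1✓ 0000- 01-00 010-0 0110- 1-011 100-1✓ 1001-
Round 2: -00-1
PIs = {-00-1, -1100, 0-000, 0000-, 00110, 01-00, 010-0, 0110-, 1-011, 1001-}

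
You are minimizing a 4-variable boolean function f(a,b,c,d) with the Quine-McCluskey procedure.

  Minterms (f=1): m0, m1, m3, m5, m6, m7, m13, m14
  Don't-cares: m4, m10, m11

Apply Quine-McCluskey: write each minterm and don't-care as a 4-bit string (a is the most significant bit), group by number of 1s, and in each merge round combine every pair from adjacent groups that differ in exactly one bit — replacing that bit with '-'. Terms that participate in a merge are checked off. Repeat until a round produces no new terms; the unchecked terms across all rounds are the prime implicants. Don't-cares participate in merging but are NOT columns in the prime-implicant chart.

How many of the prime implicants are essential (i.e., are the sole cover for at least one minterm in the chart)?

2

[col 0] 0000*, 0001*, 0011*, 0100*, 0101*, 0110*, 0111*, 1010*, 1011*, 1101*, 1110*
[col 1] -011, -101, -110, 0-00*, 0-01*, 0-11*, 00-1*, 000-*, 01-0*, 01-1*, 010-*, 011-*, 1-10, 101-
[col 2] 0--1, 0-0-, 01--
Prime implicants: -011, -101, -110, 0--1, 0-0-, 01--, 1-10, 101-
PI chart (minterm → PIs covering it):
  0 | 0-0-  (sole → essential)
  1 | 0--1,0-0-
  3 | -011,0--1
  5 | -101,0--1,0-0-,01--
  6 | -110,01--
  7 | 0--1,01--
  13 | -101  (sole → essential)
  14 | -110,1-10
Essential prime implicants: -101, 0-0-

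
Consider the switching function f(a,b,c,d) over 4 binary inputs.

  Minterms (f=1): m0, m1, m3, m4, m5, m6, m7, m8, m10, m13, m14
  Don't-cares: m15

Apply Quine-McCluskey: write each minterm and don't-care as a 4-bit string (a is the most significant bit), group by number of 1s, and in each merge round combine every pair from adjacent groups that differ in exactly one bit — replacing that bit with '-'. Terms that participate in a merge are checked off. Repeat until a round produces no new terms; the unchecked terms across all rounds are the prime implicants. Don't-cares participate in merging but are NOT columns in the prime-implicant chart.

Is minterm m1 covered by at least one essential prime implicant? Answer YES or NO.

size-2^0 implicants → 0000(✓)  0001(✓)  0011(✓)  0100(✓)  0101(✓)  0110(✓)  0111(✓)  1000(✓)  1010(✓)  1101(✓)  1110(✓)  1111(✓)
size-2^1 implicants → -000  -101(✓)  -110(✓)  -111(✓)  0-00(✓)  0-01(✓)  0-11(✓)  00-1(✓)  000-(✓)  01-0(✓)  01-1(✓)  010-(✓)  011-(✓)  1-10  10-0  11-1(✓)  111-(✓)
size-2^2 implicants → -1-1  -11-  0--1  0-0-  01--
Unchecked terms (primes): -000, -1-1, -11-, 0--1, 0-0-, 01--, 1-10, 10-0
Minterm coverage:
  m0 ⊆ -000,0-0-
  m1 ⊆ 0--1,0-0-
  m3 ⊆ 0--1 [E]
  m4 ⊆ 0-0-,01--
  m5 ⊆ -1-1,0--1,0-0-,01--
  m6 ⊆ -11-,01--
  m7 ⊆ -1-1,-11-,0--1,01--
  m8 ⊆ -000,10-0
  m10 ⊆ 1-10,10-0
  m13 ⊆ -1-1 [E]
  m14 ⊆ -11-,1-10
E = {-1-1, 0--1}

YES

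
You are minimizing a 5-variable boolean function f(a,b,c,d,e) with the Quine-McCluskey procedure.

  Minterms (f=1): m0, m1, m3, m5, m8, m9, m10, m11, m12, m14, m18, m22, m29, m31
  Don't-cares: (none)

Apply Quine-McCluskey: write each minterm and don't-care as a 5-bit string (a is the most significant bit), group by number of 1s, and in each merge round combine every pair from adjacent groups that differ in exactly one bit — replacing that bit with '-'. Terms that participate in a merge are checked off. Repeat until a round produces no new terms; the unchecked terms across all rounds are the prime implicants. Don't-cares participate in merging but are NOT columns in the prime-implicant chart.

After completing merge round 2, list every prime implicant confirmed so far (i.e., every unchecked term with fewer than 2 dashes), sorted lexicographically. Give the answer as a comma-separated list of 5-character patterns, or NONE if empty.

00-01, 10-10, 111-1

[col 0] 00000*, 00001*, 00011*, 00101*, 01000*, 01001*, 01010*, 01011*, 01100*, 01110*, 10010*, 10110*, 11101*, 11111*
[col 1] 0-000*, 0-001*, 0-011*, 00-01, 000-1*, 0000-*, 01-00*, 01-10*, 010-0*, 010-1*, 0100-*, 0101-*, 011-0*, 10-10, 111-1
[col 2] 0-0-1, 0-00-, 01--0, 010--
Prime implicants: 0-0-1, 0-00-, 00-01, 01--0, 010--, 10-10, 111-1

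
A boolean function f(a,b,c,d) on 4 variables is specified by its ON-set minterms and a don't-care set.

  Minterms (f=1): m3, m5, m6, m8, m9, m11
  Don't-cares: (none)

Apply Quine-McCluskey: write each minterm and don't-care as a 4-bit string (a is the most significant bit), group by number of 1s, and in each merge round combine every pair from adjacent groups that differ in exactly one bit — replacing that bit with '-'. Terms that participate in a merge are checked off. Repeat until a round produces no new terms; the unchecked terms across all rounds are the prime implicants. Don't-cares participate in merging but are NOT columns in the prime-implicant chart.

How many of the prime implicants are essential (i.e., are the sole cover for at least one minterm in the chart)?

size-2^0 implicants → 0011(✓)  0101  0110  1000(✓)  1001(✓)  1011(✓)
size-2^1 implicants → -011  10-1  100-
Unchecked terms (primes): -011, 0101, 0110, 10-1, 100-
Minterm coverage:
  m3 ⊆ -011 [E]
  m5 ⊆ 0101 [E]
  m6 ⊆ 0110 [E]
  m8 ⊆ 100- [E]
  m9 ⊆ 10-1,100-
  m11 ⊆ -011,10-1
E = {-011, 0101, 0110, 100-}

4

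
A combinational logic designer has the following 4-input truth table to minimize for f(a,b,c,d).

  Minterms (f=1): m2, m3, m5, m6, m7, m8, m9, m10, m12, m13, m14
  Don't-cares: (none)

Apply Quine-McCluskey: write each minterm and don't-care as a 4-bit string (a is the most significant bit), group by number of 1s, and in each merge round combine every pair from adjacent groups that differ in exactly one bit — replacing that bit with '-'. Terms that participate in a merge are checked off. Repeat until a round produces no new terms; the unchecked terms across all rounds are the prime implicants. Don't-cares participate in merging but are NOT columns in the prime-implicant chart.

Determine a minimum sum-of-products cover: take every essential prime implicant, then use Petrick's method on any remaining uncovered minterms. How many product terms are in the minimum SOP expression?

size-2^0 implicants → 0010(✓)  0011(✓)  0101(✓)  0110(✓)  0111(✓)  1000(✓)  1001(✓)  1010(✓)  1100(✓)  1101(✓)  1110(✓)
size-2^1 implicants → -010(✓)  -101  -110(✓)  0-10(✓)  0-11(✓)  001-(✓)  01-1  011-(✓)  1-00(✓)  1-01(✓)  1-10(✓)  10-0(✓)  100-(✓)  11-0(✓)  110-(✓)
size-2^2 implicants → --10  0-1-  1--0  1-0-
Unchecked terms (primes): --10, -101, 0-1-, 01-1, 1--0, 1-0-
Minterm coverage:
  m2 ⊆ --10,0-1-
  m3 ⊆ 0-1- [E]
  m5 ⊆ -101,01-1
  m6 ⊆ --10,0-1-
  m7 ⊆ 0-1-,01-1
  m8 ⊆ 1--0,1-0-
  m9 ⊆ 1-0- [E]
  m10 ⊆ --10,1--0
  m12 ⊆ 1--0,1-0-
  m13 ⊆ -101,1-0-
  m14 ⊆ --10,1--0
E = {0-1-, 1-0-}
Petrick residual → --10, -101
Cover = cd' + bc'd + a'c + ac'  |cover|=4

4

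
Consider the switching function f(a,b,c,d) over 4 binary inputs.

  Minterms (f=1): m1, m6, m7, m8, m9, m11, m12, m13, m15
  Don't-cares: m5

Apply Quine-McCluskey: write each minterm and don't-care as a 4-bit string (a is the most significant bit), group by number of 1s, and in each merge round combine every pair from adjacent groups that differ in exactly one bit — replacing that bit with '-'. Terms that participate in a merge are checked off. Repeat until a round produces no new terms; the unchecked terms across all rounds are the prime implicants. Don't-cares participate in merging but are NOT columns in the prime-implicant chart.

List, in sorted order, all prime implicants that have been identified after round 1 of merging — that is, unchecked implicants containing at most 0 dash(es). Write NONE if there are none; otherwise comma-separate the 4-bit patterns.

NONE

Round 0: 0001✓ 0101✓ 0110✓ 0111✓ 1000✓ 1001✓ 1011✓ 1100✓ 1101✓ 1111✓
Round 1: -001✓ -101✓ -111✓ 0-01✓ 01-1✓ 011- 1-00✓ 1-01✓ 1-11✓ 10-1✓ 100-✓ 11-1✓ 110-✓
Round 2: --01 -1-1 1--1 1-0-
PIs = {--01, -1-1, 011-, 1--1, 1-0-}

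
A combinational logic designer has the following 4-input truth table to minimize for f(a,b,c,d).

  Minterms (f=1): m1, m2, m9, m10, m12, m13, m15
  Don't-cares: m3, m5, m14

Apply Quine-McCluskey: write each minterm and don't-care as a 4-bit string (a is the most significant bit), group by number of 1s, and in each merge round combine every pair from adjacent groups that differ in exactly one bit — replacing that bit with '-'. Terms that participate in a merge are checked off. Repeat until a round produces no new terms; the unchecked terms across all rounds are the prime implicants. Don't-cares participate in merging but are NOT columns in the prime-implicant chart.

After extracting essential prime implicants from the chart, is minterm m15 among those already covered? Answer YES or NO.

[col 0] 0001*, 0010*, 0011*, 0101*, 1001*, 1010*, 1100*, 1101*, 1110*, 1111*
[col 1] -001*, -010, -101*, 0-01*, 00-1, 001-, 1-01*, 1-10, 11-0*, 11-1*, 110-*, 111-*
[col 2] --01, 11--
Prime implicants: --01, -010, 00-1, 001-, 1-10, 11--
PI chart (minterm → PIs covering it):
  1 | --01,00-1
  2 | -010,001-
  9 | --01  (sole → essential)
  10 | -010,1-10
  12 | 11--  (sole → essential)
  13 | --01,11--
  15 | 11--  (sole → essential)
Essential prime implicants: --01, 11--

YES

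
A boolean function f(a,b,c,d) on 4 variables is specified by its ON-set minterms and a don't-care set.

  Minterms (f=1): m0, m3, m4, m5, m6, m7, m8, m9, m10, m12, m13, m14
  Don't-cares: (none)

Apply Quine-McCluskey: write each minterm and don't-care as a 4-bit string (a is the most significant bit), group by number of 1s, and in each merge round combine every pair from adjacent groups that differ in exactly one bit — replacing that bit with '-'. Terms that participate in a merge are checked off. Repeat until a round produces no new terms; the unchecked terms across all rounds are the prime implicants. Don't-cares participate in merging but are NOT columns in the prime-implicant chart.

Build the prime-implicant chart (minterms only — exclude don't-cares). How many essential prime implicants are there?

4

[col 0] 0000*, 0011*, 0100*, 0101*, 0110*, 0111*, 1000*, 1001*, 1010*, 1100*, 1101*, 1110*
[col 1] -000*, -100*, -101*, -110*, 0-00*, 0-11, 01-0*, 01-1*, 010-*, 011-*, 1-00*, 1-01*, 1-10*, 10-0*, 100-*, 11-0*, 110-*
[col 2] --00, -1-0, -10-, 01--, 1--0, 1-0-
Prime implicants: --00, -1-0, -10-, 0-11, 01--, 1--0, 1-0-
PI chart (minterm → PIs covering it):
  0 | --00  (sole → essential)
  3 | 0-11  (sole → essential)
  4 | --00,-1-0,-10-,01--
  5 | -10-,01--
  6 | -1-0,01--
  7 | 0-11,01--
  8 | --00,1--0,1-0-
  9 | 1-0-  (sole → essential)
  10 | 1--0  (sole → essential)
  12 | --00,-1-0,-10-,1--0,1-0-
  13 | -10-,1-0-
  14 | -1-0,1--0
Essential prime implicants: --00, 0-11, 1--0, 1-0-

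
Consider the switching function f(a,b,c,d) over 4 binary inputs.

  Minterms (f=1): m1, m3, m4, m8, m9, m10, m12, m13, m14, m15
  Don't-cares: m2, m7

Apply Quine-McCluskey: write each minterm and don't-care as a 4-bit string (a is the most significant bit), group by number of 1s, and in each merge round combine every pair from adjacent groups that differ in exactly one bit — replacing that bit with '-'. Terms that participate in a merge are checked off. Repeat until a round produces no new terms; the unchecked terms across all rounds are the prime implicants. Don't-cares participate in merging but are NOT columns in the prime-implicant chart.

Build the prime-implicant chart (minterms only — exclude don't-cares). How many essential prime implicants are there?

1

Round 0: 0001✓ 0010✓ 0011✓ 0100✓ 0111✓ 1000✓ 1001✓ 1010✓ 1100✓ 1101✓ 1110✓ 1111✓
Round 1: -001 -010 -100 -111 0-11 00-1 001- 1-00✓ 1-01✓ 1-10✓ 10-0✓ 100-✓ 11-0✓ 11-1✓ 110-✓ 111-✓
Round 2: 1--0 1-0- 11--
PIs = {-001, -010, -100, -111, 0-11, 00-1, 001-, 1--0, 1-0-, 11--}
Coverage chart:
  m1: -001,00-1
  m3: 0-11,00-1,001-
  m4: -100 ←essential
  m8: 1--0,1-0-
  m9: -001,1-0-
  m10: -010,1--0
  m12: -100,1--0,1-0-,11--
  m13: 1-0-,11--
  m14: 1--0,11--
  m15: -111,11--
Essential: -100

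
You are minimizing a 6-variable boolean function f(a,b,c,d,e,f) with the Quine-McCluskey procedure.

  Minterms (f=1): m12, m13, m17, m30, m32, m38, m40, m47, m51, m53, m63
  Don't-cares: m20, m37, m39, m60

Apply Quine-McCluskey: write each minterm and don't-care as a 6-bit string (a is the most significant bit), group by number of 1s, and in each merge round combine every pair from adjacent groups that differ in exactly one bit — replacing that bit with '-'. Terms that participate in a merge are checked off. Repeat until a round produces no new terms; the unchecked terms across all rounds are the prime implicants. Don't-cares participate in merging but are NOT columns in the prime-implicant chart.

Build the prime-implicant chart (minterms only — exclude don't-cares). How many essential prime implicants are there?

Round 0: 001100✓ 001101✓ 010001 010100 011110 100000✓ 100101✓ 100110✓ 100111✓ 101000✓ 101111✓ 110011 110101✓ 111100 111111✓
Round 1: 00110- 1-0101 1-1111 10-000 10-111 1001-1 10011-
PIs = {00110-, 010001, 010100, 011110, 1-0101, 1-1111, 10-000, 10-111, 1001-1, 10011-, 110011, 111100}
Coverage chart:
  m12: 00110- ←essential
  m13: 00110- ←essential
  m17: 010001 ←essential
  m30: 011110 ←essential
  m32: 10-000 ←essential
  m38: 10011- ←essential
  m40: 10-000 ←essential
  m47: 1-1111,10-111
  m51: 110011 ←essential
  m53: 1-0101 ←essential
  m63: 1-1111 ←essential
Essential: 00110-, 010001, 011110, 1-0101, 1-1111, 10-000, 10011-, 110011

8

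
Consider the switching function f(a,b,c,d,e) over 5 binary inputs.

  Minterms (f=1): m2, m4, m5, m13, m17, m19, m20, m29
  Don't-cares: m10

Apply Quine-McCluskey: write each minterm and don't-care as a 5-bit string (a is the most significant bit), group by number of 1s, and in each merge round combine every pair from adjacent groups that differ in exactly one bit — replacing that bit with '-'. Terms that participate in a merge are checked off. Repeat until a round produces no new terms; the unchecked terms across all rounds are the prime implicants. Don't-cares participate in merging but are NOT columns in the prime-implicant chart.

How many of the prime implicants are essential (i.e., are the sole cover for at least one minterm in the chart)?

Round 0: 00010✓ 00100✓ 00101✓ 01010✓ 01101✓ 10001✓ 10011✓ 10100✓ 11101✓
Round 1: -0100 -1101 0-010 0-101 0010- 100-1
PIs = {-0100, -1101, 0-010, 0-101, 0010-, 100-1}
Coverage chart:
  m2: 0-010 ←essential
  m4: -0100,0010-
  m5: 0-101,0010-
  m13: -1101,0-101
  m17: 100-1 ←essential
  m19: 100-1 ←essential
  m20: -0100 ←essential
  m29: -1101 ←essential
Essential: -0100, -1101, 0-010, 100-1

4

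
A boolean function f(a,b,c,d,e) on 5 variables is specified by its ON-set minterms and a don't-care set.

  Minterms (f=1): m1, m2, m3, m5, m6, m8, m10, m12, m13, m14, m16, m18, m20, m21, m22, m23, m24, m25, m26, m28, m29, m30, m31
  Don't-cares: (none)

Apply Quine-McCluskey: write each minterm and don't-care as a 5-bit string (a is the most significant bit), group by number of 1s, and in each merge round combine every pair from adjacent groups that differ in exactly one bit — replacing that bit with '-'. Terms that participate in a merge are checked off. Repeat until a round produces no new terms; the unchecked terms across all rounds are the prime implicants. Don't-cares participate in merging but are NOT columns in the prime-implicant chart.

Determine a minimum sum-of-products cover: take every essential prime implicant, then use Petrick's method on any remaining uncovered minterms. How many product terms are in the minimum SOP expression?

Round 0: 00001✓ 00010✓ 00011✓ 00101✓ 00110✓ 01000✓ 01010✓ 01100✓ 01101✓ 01110✓ 10000✓ 10010✓ 10100✓ 10101✓ 10110✓ 10111✓ 11000✓ 11001✓ 11010✓ 11100✓ 11101✓ 11110✓ 11111✓
Round 1: -0010✓ -0101✓ -0110✓ -1000✓ -1010✓ -1100✓ -1101✓ -1110✓ 0-010✓ 0-101✓ 0-110✓ 00-01 00-10✓ 000-1 0001- 01-00✓ 01-10✓ 010-0✓ 011-0✓ 0110-✓ 1-000✓ 1-010✓ 1-100✓ 1-101✓ 1-110✓ 1-111✓ 10-00✓ 10-10✓ 100-0✓ 101-0✓ 101-1✓ 1010-✓ 1011-✓ 11-00✓ 11-01✓ 11-10✓ 110-0✓ 1100-✓ 111-0✓ 111-1✓ 1110-✓ 1111-✓
Round 2: --010✓ --101 --110✓ -0-10✓ -1-00✓ -1-10✓ -10-0✓ -11-0✓ -110- 0--10✓ 01--0✓ 1--00✓ 1--10✓ 1-0-0✓ 1-1-0✓ 1-1-1✓ 1-10-✓ 1-11-✓ 10--0✓ 101--✓ 11--0✓ 11-0- 111--✓
Round 3: ---10 -1--0 1---0 1-1--
PIs = {---10, --101, -1--0, -110-, 00-01, 000-1, 0001-, 1---0, 1-1--, 11-0-}
Coverage chart:
  m1: 00-01,000-1
  m2: ---10,0001-
  m3: 000-1,0001-
  m5: --101,00-01
  m6: ---10 ←essential
  m8: -1--0 ←essential
  m10: ---10,-1--0
  m12: -1--0,-110-
  m13: --101,-110-
  m14: ---10,-1--0
  m16: 1---0 ←essential
  m18: ---10,1---0
  m20: 1---0,1-1--
  m21: --101,1-1--
  m22: ---10,1---0,1-1--
  m23: 1-1-- ←essential
  m24: -1--0,1---0,11-0-
  m25: 11-0- ←essential
  m26: ---10,-1--0,1---0
  m28: -1--0,-110-,1---0,1-1--,11-0-
  m29: --101,-110-,1-1--,11-0-
  m30: ---10,-1--0,1---0,1-1--
  m31: 1-1-- ←essential
Essential: ---10, -1--0, 1---0, 1-1--, 11-0-
Petrick residual → --101, 000-1
Min cover (7 terms): de' + cd'e + be' + a'b'c'e + ae' + ac + abd'

7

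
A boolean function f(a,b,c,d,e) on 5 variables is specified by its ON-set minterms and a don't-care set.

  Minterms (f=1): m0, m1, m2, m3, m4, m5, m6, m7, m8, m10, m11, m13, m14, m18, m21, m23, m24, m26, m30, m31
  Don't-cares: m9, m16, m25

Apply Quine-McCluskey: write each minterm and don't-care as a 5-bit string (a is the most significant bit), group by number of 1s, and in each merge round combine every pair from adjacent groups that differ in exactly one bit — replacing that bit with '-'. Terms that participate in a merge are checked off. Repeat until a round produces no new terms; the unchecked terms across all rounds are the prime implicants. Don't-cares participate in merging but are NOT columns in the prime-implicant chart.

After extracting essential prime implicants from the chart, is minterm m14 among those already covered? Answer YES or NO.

size-2^0 implicants → 00000(✓)  00001(✓)  00010(✓)  00011(✓)  00100(✓)  00101(✓)  00110(✓)  00111(✓)  01000(✓)  01001(✓)  01010(✓)  01011(✓)  01101(✓)  01110(✓)  10000(✓)  10010(✓)  10101(✓)  10111(✓)  11000(✓)  11001(✓)  11010(✓)  11110(✓)  11111(✓)
size-2^1 implicants → -0000(✓)  -0010(✓)  -0101(✓)  -0111(✓)  -1000(✓)  -1001(✓)  -1010(✓)  -1110(✓)  0-000(✓)  0-001(✓)  0-010(✓)  0-011(✓)  0-101(✓)  0-110(✓)  00-00(✓)  00-01(✓)  00-10(✓)  00-11(✓)  000-0(✓)  000-1(✓)  0000-(✓)  0001-(✓)  001-0(✓)  001-1(✓)  0010-(✓)  0011-(✓)  01-01(✓)  01-10(✓)  010-0(✓)  010-1(✓)  0100-(✓)  0101-(✓)  1-000(✓)  1-010(✓)  1-111  100-0(✓)  101-1(✓)  11-10(✓)  110-0(✓)  1100-(✓)  1111-
size-2^2 implicants → --000(✓)  --010(✓)  -00-0(✓)  -01-1  -1-10  -10-0(✓)  -100-  0--01  0--10  0-0-0(✓)  0-0-1(✓)  0-00-(✓)  0-01-(✓)  00--0(✓)  00--1(✓)  00-0-(✓)  00-1-(✓)  000--(✓)  001--(✓)  010--(✓)  1-0-0(✓)
size-2^3 implicants → --0-0  0-0--  00---
Unchecked terms (primes): --0-0, -01-1, -1-10, -100-, 0--01, 0--10, 0-0--, 00---, 1-111, 1111-
Minterm coverage:
  m0 ⊆ --0-0,0-0--,00---
  m1 ⊆ 0--01,0-0--,00---
  m2 ⊆ --0-0,0--10,0-0--,00---
  m3 ⊆ 0-0--,00---
  m4 ⊆ 00--- [E]
  m5 ⊆ -01-1,0--01,00---
  m6 ⊆ 0--10,00---
  m7 ⊆ -01-1,00---
  m8 ⊆ --0-0,-100-,0-0--
  m10 ⊆ --0-0,-1-10,0--10,0-0--
  m11 ⊆ 0-0-- [E]
  m13 ⊆ 0--01 [E]
  m14 ⊆ -1-10,0--10
  m18 ⊆ --0-0 [E]
  m21 ⊆ -01-1 [E]
  m23 ⊆ -01-1,1-111
  m24 ⊆ --0-0,-100-
  m26 ⊆ --0-0,-1-10
  m30 ⊆ -1-10,1111-
  m31 ⊆ 1-111,1111-
E = {--0-0, -01-1, 0--01, 0-0--, 00---}

NO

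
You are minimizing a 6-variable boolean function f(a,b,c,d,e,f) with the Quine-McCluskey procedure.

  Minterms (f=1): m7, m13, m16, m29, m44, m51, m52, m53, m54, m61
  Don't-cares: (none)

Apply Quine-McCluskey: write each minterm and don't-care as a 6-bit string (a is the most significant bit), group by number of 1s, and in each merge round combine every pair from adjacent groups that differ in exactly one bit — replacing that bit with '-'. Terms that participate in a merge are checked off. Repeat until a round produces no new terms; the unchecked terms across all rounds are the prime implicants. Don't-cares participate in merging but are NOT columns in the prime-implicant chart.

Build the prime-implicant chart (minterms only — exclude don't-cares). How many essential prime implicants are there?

Round 0: 000111 001101✓ 010000 011101✓ 101100 110011 110100✓ 110101✓ 110110✓ 111101✓
Round 1: -11101 0-1101 11-101 1101-0 11010-
PIs = {-11101, 0-1101, 000111, 010000, 101100, 11-101, 110011, 1101-0, 11010-}
Coverage chart:
  m7: 000111 ←essential
  m13: 0-1101 ←essential
  m16: 010000 ←essential
  m29: -11101,0-1101
  m44: 101100 ←essential
  m51: 110011 ←essential
  m52: 1101-0,11010-
  m53: 11-101,11010-
  m54: 1101-0 ←essential
  m61: -11101,11-101
Essential: 0-1101, 000111, 010000, 101100, 110011, 1101-0

6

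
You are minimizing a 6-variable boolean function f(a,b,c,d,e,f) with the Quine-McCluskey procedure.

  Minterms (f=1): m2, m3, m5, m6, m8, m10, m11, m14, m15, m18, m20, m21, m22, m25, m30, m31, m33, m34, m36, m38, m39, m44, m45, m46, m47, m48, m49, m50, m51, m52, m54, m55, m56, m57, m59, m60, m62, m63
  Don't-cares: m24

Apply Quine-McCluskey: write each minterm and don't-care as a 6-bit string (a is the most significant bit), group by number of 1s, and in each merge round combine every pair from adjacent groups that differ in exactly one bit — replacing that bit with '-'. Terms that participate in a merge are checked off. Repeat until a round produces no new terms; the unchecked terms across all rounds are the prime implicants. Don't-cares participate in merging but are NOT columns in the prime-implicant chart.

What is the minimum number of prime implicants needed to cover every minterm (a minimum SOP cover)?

Round 0: 000010✓ 000011✓ 000101✓ 000110✓ 001000✓ 001010✓ 001011✓ 001110✓ 001111✓ 010010✓ 010100✓ 010101✓ 010110✓ 011000✓ 011001✓ 011110✓ 011111✓ 100001✓ 100010✓ 100100✓ 100110✓ 100111✓ 101100✓ 101101✓ 101110✓ 101111✓ 110000✓ 110001✓ 110010✓ 110011✓ 110100✓ 110110✓ 110111✓ 111000✓ 111001✓ 111011✓ 111100✓ 111110✓ 111111✓
Round 1: -00010✓ -00110✓ -01110✓ -01111✓ -10010✓ -10100✓ -10110✓ -11000✓ -11001✓ -11110✓ -11111✓ 0-0010✓ 0-0101 0-0110✓ 0-1000 0-1110✓ 0-1111✓ 00-010✓ 00-011✓ 00-110✓ 000-10✓ 00001-✓ 001-10✓ 001-11✓ 0010-0 00101-✓ 00111-✓ 01-110✓ 010-10✓ 0101-0✓ 01010- 01100-✓ 01111-✓ 1-0001 1-0010✓ 1-0100✓ 1-0110✓ 1-0111✓ 1-1100✓ 1-1110✓ 1-1111✓ 10-100✓ 10-110✓ 10-111✓ 100-10✓ 1001-0✓ 10011-✓ 1011-0✓ 1011-1✓ 10110-✓ 10111-✓ 11-000✓ 11-001✓ 11-011✓ 11-100✓ 11-110✓ 11-111✓ 110-00✓ 110-10✓ 110-11✓ 1100-0✓ 1100-1✓ 11000-✓ 11001-✓ 1101-0✓ 11011-✓ 111-00✓ 111-11✓ 1110-1✓ 11100-✓ 1111-0✓ 11111-✓
Round 2: --0010✓ --0110✓ --1110✓ --1111✓ -0-110✓ -00-10✓ -0111-✓ -1-110✓ -10-10✓ -101-0 -1100- -1111-✓ 0--110✓ 0-0-10✓ 0-111-✓ 00--10 00-01- 001-1- 1--100✓ 1--110✓ 1--111✓ 1-0-10✓ 1-01-0✓ 1-011-✓ 1-11-0✓ 1-111-✓ 10-1-0✓ 10-11-✓ 1011-- 11--00 11--11 11-0-1 11-00- 11-1-0✓ 11-11-✓ 110--0 110-1- 1100--
Round 3: ---110 --0-10 --111- 1--1-0 1--11-
PIs = {---110, --0-10, --111-, -101-0, -1100-, 0-0101, 0-1000, 00--10, 00-01-, 001-1-, 0010-0, 01010-, 1--1-0, 1--11-, 1-0001, 1011--, 11--00, 11--11, 11-0-1, 11-00-, 110--0, 110-1-, 1100--}
Coverage chart:
  m2: --0-10,00--10,00-01-
  m3: 00-01- ←essential
  m5: 0-0101 ←essential
  m6: ---110,--0-10,00--10
  m8: 0-1000,0010-0
  m10: 00--10,00-01-,001-1-,0010-0
  m11: 00-01-,001-1-
  m14: ---110,--111-,00--10,001-1-
  m15: --111-,001-1-
  m18: --0-10 ←essential
  m20: -101-0,01010-
  m21: 0-0101,01010-
  m22: ---110,--0-10,-101-0
  m25: -1100- ←essential
  m30: ---110,--111-
  m31: --111- ←essential
  m33: 1-0001 ←essential
  m34: --0-10 ←essential
  m36: 1--1-0 ←essential
  m38: ---110,--0-10,1--1-0,1--11-
  m39: 1--11- ←essential
  m44: 1--1-0,1011--
  m45: 1011-- ←essential
  m46: ---110,--111-,1--1-0,1--11-,1011--
  m47: --111-,1--11-,1011--
  m48: 11--00,11-00-,110--0,1100--
  m49: 1-0001,11-0-1,11-00-,1100--
  m50: --0-10,110--0,110-1-,1100--
  m51: 11--11,11-0-1,110-1-,1100--
  m52: -101-0,1--1-0,11--00,110--0
  m54: ---110,--0-10,-101-0,1--1-0,1--11-,110--0,110-1-
  m55: 1--11-,11--11,110-1-
  m56: -1100-,11--00,11-00-
  m57: -1100-,11-0-1,11-00-
  m59: 11--11,11-0-1
  m60: 1--1-0,11--00
  m62: ---110,--111-,1--1-0,1--11-
  m63: --111-,1--11-,11--11
Essential: --0-10, --111-, -1100-, 0-0101, 00-01-, 1--1-0, 1--11-, 1-0001, 1011--
Petrick residual → -101-0, 0-1000, 11--00, 11--11
Min cover (13 terms): c'ef' + cde + bc'df' + bcd'e' + a'c'de'f + a'cd'e'f' + a'b'd'e + adf' + ade + ac'd'e'f + ab'cd + abe'f' + abef

13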